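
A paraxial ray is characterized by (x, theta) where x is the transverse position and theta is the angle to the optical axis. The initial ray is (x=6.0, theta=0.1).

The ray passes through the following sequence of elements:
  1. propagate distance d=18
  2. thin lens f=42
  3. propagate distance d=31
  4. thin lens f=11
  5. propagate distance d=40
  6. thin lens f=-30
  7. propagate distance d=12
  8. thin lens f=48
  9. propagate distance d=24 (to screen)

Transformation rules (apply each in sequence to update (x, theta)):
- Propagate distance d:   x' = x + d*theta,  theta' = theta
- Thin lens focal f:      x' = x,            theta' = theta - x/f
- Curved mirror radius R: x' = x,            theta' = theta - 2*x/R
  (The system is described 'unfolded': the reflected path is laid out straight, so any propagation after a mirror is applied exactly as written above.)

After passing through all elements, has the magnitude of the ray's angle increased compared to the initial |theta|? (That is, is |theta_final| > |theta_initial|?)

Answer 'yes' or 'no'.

Answer: yes

Derivation:
Initial: x=6.0000 theta=0.1000
After 1 (propagate distance d=18): x=7.8000 theta=0.1000
After 2 (thin lens f=42): x=7.8000 theta=-3/35 (≈-0.0857)
After 3 (propagate distance d=31): x=36/7 (≈5.1429) theta=-3/35 (≈-0.0857)
After 4 (thin lens f=11): x=36/7 (≈5.1429) theta=-213/385 (≈-0.5532)
After 5 (propagate distance d=40): x=-1308/77 (≈-16.9870) theta=-213/385 (≈-0.5532)
After 6 (thin lens f=-30): x=-1308/77 (≈-16.9870) theta=-431/385 (≈-1.1195)
After 7 (propagate distance d=12): x=-11712/385 (≈-30.4208) theta=-431/385 (≈-1.1195)
After 8 (thin lens f=48): x=-11712/385 (≈-30.4208) theta=-17/35 (≈-0.4857)
After 9 (propagate distance d=24 (to screen)): x=-3240/77 (≈-42.0779) theta=-17/35 (≈-0.4857)
|theta_initial|=0.1000 |theta_final|=17/35 (≈0.4857) -> increased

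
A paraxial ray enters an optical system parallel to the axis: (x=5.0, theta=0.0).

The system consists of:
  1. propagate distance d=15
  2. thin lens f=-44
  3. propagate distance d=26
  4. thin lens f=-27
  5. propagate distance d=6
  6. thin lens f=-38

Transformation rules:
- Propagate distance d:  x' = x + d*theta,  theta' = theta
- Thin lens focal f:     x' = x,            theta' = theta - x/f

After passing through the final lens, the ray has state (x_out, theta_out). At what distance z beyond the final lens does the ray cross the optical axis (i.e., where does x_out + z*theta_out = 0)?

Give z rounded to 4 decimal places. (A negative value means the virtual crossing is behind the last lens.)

Answer: -15.2543

Derivation:
Initial: x=5.0000 theta=0.0000
After 1 (propagate distance d=15): x=5.0000 theta=0.0000
After 2 (thin lens f=-44): x=5.0000 theta=5/44 (≈0.1136)
After 3 (propagate distance d=26): x=175/22 (≈7.9545) theta=5/44 (≈0.1136)
After 4 (thin lens f=-27): x=175/22 (≈7.9545) theta=485/1188 (≈0.4082)
After 5 (propagate distance d=6): x=1030/99 (≈10.4040) theta=485/1188 (≈0.4082)
After 6 (thin lens f=-38): x=1030/99 (≈10.4040) theta=15395/22572 (≈0.6820)
z_focus = -x_out/theta_out = -(1030/99)/(15395/22572) = -46968/3079 ≈ -15.2543
Rounded to 4 decimal places: z = -15.2543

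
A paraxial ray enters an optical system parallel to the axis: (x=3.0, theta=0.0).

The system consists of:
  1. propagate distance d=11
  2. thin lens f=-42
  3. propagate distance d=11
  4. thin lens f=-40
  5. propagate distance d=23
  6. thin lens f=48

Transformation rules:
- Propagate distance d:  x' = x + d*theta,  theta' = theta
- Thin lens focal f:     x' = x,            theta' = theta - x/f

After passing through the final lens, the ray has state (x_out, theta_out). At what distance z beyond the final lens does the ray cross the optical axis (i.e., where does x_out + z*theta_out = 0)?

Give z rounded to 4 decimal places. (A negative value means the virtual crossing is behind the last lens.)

Initial: x=3.0000 theta=0.0000
After 1 (propagate distance d=11): x=3.0000 theta=0.0000
After 2 (thin lens f=-42): x=3.0000 theta=1/14 (≈0.0714)
After 3 (propagate distance d=11): x=53/14 (≈3.7857) theta=1/14 (≈0.0714)
After 4 (thin lens f=-40): x=53/14 (≈3.7857) theta=93/560 (≈0.1661)
After 5 (propagate distance d=23): x=4259/560 (≈7.6054) theta=93/560 (≈0.1661)
After 6 (thin lens f=48): x=4259/560 (≈7.6054) theta=41/5376 (≈0.0076)
z_focus = -x_out/theta_out = -(4259/560)/(41/5376) = -204432/205 ≈ -997.2293
Rounded to 4 decimal places: z = -997.2293

Answer: -997.2293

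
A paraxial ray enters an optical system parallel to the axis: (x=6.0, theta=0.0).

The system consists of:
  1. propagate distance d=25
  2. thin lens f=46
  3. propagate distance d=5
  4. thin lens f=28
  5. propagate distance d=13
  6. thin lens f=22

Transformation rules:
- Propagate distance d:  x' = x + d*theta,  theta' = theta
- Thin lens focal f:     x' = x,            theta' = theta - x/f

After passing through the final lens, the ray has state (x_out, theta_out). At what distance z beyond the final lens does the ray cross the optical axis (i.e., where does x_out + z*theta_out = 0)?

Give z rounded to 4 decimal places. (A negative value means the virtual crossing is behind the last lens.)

Answer: 3.1215

Derivation:
Initial: x=6.0000 theta=0.0000
After 1 (propagate distance d=25): x=6.0000 theta=0.0000
After 2 (thin lens f=46): x=6.0000 theta=-3/23 (≈-0.1304)
After 3 (propagate distance d=5): x=123/23 (≈5.3478) theta=-3/23 (≈-0.1304)
After 4 (thin lens f=28): x=123/23 (≈5.3478) theta=-9/28 (≈-0.3214)
After 5 (propagate distance d=13): x=753/644 (≈1.1693) theta=-9/28 (≈-0.3214)
After 6 (thin lens f=22): x=753/644 (≈1.1693) theta=-5307/14168 (≈-0.3746)
z_focus = -x_out/theta_out = -(753/644)/(-5307/14168) = 5522/1769 ≈ 3.1215
Rounded to 4 decimal places: z = 3.1215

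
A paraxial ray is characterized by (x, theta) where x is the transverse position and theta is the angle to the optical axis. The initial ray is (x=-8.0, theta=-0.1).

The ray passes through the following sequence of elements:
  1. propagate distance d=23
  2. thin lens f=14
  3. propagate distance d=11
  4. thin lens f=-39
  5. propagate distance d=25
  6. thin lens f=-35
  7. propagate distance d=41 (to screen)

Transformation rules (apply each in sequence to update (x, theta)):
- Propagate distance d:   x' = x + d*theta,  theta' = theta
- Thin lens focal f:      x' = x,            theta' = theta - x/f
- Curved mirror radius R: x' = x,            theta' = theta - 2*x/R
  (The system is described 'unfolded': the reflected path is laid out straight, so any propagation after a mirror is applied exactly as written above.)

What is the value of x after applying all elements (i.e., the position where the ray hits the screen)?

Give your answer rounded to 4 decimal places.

Initial: x=-8.0000 theta=-0.1000
After 1 (propagate distance d=23): x=-10.3000 theta=-0.1000
After 2 (thin lens f=14): x=-10.3000 theta=89/140 (≈0.6357)
After 3 (propagate distance d=11): x=-463/140 (≈-3.3071) theta=89/140 (≈0.6357)
After 4 (thin lens f=-39): x=-463/140 (≈-3.3071) theta=752/1365 (≈0.5509)
After 5 (propagate distance d=25): x=57143/5460 (≈10.4658) theta=752/1365 (≈0.5509)
After 6 (thin lens f=-35): x=57143/5460 (≈10.4658) theta=54141/63700 (≈0.8499)
After 7 (propagate distance d=41 (to screen)): x=2164837/47775 (≈45.3132) theta=54141/63700 (≈0.8499)
Rounded to 4 decimal places: x = 45.3132

Answer: 45.3132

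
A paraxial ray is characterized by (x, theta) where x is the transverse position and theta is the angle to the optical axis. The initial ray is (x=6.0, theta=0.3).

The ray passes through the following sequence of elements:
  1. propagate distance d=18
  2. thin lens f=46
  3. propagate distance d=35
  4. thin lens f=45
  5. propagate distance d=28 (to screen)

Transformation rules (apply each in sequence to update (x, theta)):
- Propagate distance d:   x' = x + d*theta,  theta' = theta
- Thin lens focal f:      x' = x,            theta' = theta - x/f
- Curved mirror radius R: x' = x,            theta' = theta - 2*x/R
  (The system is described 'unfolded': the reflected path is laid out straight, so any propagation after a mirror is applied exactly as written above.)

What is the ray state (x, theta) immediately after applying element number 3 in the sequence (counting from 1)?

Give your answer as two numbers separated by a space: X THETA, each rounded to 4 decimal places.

Initial: x=6.0000 theta=0.3000
After 1 (propagate distance d=18): x=11.4000 theta=0.3000
After 2 (thin lens f=46): x=11.4000 theta=6/115 (≈0.0522)
After 3 (propagate distance d=35): x=1521/115 (≈13.2261) theta=6/115 (≈0.0522)
Rounded to 4 decimal places: x = 13.2261, theta = 0.0522

Answer: 13.2261 0.0522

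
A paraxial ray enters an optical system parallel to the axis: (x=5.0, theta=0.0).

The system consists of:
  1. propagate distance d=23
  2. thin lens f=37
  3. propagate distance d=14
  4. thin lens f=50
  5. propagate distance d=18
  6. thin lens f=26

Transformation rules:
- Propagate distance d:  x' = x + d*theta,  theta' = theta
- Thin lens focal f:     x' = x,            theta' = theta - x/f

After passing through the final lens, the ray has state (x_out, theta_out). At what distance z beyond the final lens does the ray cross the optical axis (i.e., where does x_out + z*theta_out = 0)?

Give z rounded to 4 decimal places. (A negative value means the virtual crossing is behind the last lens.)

Answer: -2.4591

Derivation:
Initial: x=5.0000 theta=0.0000
After 1 (propagate distance d=23): x=5.0000 theta=0.0000
After 2 (thin lens f=37): x=5.0000 theta=-5/37 (≈-0.1351)
After 3 (propagate distance d=14): x=115/37 (≈3.1081) theta=-5/37 (≈-0.1351)
After 4 (thin lens f=50): x=115/37 (≈3.1081) theta=-73/370 (≈-0.1973)
After 5 (propagate distance d=18): x=-82/185 (≈-0.4432) theta=-73/370 (≈-0.1973)
After 6 (thin lens f=26): x=-82/185 (≈-0.4432) theta=-867/4810 (≈-0.1802)
z_focus = -x_out/theta_out = -(-82/185)/(-867/4810) = -2132/867 ≈ -2.4591
Rounded to 4 decimal places: z = -2.4591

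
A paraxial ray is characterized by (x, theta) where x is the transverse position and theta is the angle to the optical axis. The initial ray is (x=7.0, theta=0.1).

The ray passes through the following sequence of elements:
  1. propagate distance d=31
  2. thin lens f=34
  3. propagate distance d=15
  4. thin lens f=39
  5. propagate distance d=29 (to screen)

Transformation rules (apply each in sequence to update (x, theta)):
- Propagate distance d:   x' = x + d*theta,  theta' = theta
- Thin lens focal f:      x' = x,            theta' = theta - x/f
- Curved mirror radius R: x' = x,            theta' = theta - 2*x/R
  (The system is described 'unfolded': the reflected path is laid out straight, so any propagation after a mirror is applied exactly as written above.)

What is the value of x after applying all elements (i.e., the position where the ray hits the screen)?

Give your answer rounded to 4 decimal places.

Answer: -3.8829

Derivation:
Initial: x=7.0000 theta=0.1000
After 1 (propagate distance d=31): x=10.1000 theta=0.1000
After 2 (thin lens f=34): x=10.1000 theta=-67/340 (≈-0.1971)
After 3 (propagate distance d=15): x=2429/340 (≈7.1441) theta=-67/340 (≈-0.1971)
After 4 (thin lens f=39): x=2429/340 (≈7.1441) theta=-2521/6630 (≈-0.3802)
After 5 (propagate distance d=29 (to screen)): x=-51487/13260 (≈-3.8829) theta=-2521/6630 (≈-0.3802)
Rounded to 4 decimal places: x = -3.8829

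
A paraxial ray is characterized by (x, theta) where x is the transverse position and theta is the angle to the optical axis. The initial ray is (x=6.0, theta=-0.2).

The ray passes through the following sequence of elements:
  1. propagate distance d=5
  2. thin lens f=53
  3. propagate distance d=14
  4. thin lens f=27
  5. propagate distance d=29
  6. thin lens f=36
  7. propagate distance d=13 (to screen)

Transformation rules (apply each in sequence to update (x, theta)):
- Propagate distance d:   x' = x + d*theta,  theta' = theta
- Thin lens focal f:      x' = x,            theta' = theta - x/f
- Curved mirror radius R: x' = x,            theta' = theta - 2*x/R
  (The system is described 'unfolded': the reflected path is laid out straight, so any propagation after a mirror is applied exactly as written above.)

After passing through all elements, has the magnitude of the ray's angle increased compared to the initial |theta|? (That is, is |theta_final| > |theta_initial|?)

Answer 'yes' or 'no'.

Answer: no

Derivation:
Initial: x=6.0000 theta=-0.2000
After 1 (propagate distance d=5): x=5.0000 theta=-0.2000
After 2 (thin lens f=53): x=5.0000 theta=-78/265 (≈-0.2943)
After 3 (propagate distance d=14): x=233/265 (≈0.8792) theta=-78/265 (≈-0.2943)
After 4 (thin lens f=27): x=233/265 (≈0.8792) theta=-2339/7155 (≈-0.3269)
After 5 (propagate distance d=29): x=-12308/1431 (≈-8.6010) theta=-2339/7155 (≈-0.3269)
After 6 (thin lens f=36): x=-12308/1431 (≈-8.6010) theta=-5666/64395 (≈-0.0880)
After 7 (propagate distance d=13 (to screen)): x=-627518/64395 (≈-9.7448) theta=-5666/64395 (≈-0.0880)
|theta_initial|=0.2000 |theta_final|=5666/64395 (≈0.0880) -> not increased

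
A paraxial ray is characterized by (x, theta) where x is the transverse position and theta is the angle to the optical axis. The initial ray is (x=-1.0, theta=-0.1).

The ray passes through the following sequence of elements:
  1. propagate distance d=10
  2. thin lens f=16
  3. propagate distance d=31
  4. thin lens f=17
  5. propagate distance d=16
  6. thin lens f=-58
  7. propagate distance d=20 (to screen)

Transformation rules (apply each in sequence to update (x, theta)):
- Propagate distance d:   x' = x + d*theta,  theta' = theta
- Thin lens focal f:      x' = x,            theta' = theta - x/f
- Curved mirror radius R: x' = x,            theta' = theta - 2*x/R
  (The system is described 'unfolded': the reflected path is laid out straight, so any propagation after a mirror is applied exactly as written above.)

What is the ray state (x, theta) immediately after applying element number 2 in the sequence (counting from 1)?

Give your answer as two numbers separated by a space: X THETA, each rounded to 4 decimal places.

Answer: -2.0000 0.0250

Derivation:
Initial: x=-1.0000 theta=-0.1000
After 1 (propagate distance d=10): x=-2.0000 theta=-0.1000
After 2 (thin lens f=16): x=-2.0000 theta=0.0250
Rounded to 4 decimal places: x = -2.0000, theta = 0.0250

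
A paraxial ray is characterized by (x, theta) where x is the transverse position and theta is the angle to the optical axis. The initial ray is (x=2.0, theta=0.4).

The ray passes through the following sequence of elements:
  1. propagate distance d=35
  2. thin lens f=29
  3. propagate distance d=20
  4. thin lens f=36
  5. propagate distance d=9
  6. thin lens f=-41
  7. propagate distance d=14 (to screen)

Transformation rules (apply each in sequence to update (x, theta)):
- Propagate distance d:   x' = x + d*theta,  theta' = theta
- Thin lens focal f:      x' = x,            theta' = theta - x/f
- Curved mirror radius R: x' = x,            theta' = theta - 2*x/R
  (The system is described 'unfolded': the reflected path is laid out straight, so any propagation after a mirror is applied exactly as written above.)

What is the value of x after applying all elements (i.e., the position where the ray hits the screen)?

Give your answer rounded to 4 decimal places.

Answer: 4.0465

Derivation:
Initial: x=2.0000 theta=0.4000
After 1 (propagate distance d=35): x=16.0000 theta=0.4000
After 2 (thin lens f=29): x=16.0000 theta=-22/145 (≈-0.1517)
After 3 (propagate distance d=20): x=376/29 (≈12.9655) theta=-22/145 (≈-0.1517)
After 4 (thin lens f=36): x=376/29 (≈12.9655) theta=-668/1305 (≈-0.5119)
After 5 (propagate distance d=9): x=1212/145 (≈8.3586) theta=-668/1305 (≈-0.5119)
After 6 (thin lens f=-41): x=1212/145 (≈8.3586) theta=-3296/10701 (≈-0.3080)
After 7 (propagate distance d=14 (to screen)): x=216508/53505 (≈4.0465) theta=-3296/10701 (≈-0.3080)
Rounded to 4 decimal places: x = 4.0465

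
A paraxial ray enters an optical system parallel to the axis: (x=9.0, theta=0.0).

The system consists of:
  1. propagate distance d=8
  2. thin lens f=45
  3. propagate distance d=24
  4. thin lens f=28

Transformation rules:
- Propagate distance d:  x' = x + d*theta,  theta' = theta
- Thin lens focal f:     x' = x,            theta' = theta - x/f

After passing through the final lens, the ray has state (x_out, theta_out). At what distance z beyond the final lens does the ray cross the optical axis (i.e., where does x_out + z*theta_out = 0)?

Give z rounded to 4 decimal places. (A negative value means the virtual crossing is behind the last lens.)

Initial: x=9.0000 theta=0.0000
After 1 (propagate distance d=8): x=9.0000 theta=0.0000
After 2 (thin lens f=45): x=9.0000 theta=-0.2000
After 3 (propagate distance d=24): x=4.2000 theta=-0.2000
After 4 (thin lens f=28): x=4.2000 theta=-0.3500
z_focus = -x_out/theta_out = -(4.2000)/(-0.3500) = 12.0000
Rounded to 4 decimal places: z = 12.0000

Answer: 12.0000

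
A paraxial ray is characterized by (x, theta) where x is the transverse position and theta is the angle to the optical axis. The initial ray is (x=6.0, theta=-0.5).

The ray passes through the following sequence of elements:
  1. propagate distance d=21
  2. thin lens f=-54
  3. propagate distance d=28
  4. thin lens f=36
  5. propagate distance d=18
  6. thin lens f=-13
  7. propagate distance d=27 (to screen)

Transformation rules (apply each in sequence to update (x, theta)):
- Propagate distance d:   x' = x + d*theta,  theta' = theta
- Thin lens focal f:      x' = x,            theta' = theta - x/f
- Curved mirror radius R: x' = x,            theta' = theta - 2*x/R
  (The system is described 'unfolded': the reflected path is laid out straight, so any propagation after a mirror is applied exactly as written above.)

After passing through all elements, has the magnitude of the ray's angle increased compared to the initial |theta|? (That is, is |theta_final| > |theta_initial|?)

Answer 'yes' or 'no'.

Initial: x=6.0000 theta=-0.5000
After 1 (propagate distance d=21): x=-4.5000 theta=-0.5000
After 2 (thin lens f=-54): x=-4.5000 theta=-7/12 (≈-0.5833)
After 3 (propagate distance d=28): x=-125/6 (≈-20.8333) theta=-7/12 (≈-0.5833)
After 4 (thin lens f=36): x=-125/6 (≈-20.8333) theta=-1/216 (≈-0.0046)
After 5 (propagate distance d=18): x=-251/12 (≈-20.9167) theta=-1/216 (≈-0.0046)
After 6 (thin lens f=-13): x=-251/12 (≈-20.9167) theta=-4531/2808 (≈-1.6136)
After 7 (propagate distance d=27 (to screen)): x=-20119/312 (≈-64.4840) theta=-4531/2808 (≈-1.6136)
|theta_initial|=0.5000 |theta_final|=4531/2808 (≈1.6136) -> increased

Answer: yes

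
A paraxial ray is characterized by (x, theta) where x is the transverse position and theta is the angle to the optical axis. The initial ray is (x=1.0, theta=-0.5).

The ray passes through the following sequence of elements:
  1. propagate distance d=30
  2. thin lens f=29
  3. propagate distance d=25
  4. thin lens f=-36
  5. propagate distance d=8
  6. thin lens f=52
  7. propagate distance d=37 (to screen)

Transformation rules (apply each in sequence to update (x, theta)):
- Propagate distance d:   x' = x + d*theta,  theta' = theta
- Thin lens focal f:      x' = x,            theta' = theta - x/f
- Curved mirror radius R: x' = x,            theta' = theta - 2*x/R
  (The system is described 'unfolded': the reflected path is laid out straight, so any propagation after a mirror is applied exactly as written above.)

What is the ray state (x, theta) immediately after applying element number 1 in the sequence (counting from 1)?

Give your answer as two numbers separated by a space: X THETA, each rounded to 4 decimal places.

Initial: x=1.0000 theta=-0.5000
After 1 (propagate distance d=30): x=-14.0000 theta=-0.5000
Rounded to 4 decimal places: x = -14.0000, theta = -0.5000

Answer: -14.0000 -0.5000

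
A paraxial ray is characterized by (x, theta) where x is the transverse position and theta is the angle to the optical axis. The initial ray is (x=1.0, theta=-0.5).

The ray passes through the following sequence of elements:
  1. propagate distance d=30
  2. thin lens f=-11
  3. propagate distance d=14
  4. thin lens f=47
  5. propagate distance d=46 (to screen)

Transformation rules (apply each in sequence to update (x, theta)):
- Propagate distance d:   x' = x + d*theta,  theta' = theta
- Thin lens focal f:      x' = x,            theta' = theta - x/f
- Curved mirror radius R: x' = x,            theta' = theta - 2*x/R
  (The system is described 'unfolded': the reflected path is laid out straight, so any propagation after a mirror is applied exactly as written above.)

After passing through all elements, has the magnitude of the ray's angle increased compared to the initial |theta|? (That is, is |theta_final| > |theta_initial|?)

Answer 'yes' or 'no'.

Initial: x=1.0000 theta=-0.5000
After 1 (propagate distance d=30): x=-14.0000 theta=-0.5000
After 2 (thin lens f=-11): x=-14.0000 theta=-39/22 (≈-1.7727)
After 3 (propagate distance d=14): x=-427/11 (≈-38.8182) theta=-39/22 (≈-1.7727)
After 4 (thin lens f=47): x=-427/11 (≈-38.8182) theta=-89/94 (≈-0.9468)
After 5 (propagate distance d=46 (to screen)): x=-42586/517 (≈-82.3714) theta=-89/94 (≈-0.9468)
|theta_initial|=0.5000 |theta_final|=89/94 (≈0.9468) -> increased

Answer: yes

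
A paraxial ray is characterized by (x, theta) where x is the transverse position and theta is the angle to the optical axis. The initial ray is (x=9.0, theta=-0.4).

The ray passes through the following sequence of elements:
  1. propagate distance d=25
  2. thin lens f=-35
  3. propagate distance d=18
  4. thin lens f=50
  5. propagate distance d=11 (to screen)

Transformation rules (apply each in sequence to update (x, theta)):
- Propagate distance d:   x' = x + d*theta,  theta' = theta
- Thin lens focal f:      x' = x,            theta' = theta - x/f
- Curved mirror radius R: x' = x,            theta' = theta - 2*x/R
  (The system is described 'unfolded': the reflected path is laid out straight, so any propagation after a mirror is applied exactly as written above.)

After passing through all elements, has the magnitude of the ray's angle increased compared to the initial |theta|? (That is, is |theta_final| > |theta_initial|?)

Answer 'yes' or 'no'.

Initial: x=9.0000 theta=-0.4000
After 1 (propagate distance d=25): x=-1.0000 theta=-0.4000
After 2 (thin lens f=-35): x=-1.0000 theta=-3/7 (≈-0.4286)
After 3 (propagate distance d=18): x=-61/7 (≈-8.7143) theta=-3/7 (≈-0.4286)
After 4 (thin lens f=50): x=-61/7 (≈-8.7143) theta=-89/350 (≈-0.2543)
After 5 (propagate distance d=11 (to screen)): x=-4029/350 (≈-11.5114) theta=-89/350 (≈-0.2543)
|theta_initial|=0.4000 |theta_final|=89/350 (≈0.2543) -> not increased

Answer: no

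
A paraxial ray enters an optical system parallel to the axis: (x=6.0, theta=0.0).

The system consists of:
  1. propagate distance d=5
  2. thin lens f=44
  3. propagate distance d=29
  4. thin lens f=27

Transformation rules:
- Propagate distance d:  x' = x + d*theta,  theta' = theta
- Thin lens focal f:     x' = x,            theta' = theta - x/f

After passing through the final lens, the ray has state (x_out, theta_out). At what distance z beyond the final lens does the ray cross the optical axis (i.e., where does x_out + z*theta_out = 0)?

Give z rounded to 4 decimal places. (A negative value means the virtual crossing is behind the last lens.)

Answer: 9.6429

Derivation:
Initial: x=6.0000 theta=0.0000
After 1 (propagate distance d=5): x=6.0000 theta=0.0000
After 2 (thin lens f=44): x=6.0000 theta=-3/22 (≈-0.1364)
After 3 (propagate distance d=29): x=45/22 (≈2.0455) theta=-3/22 (≈-0.1364)
After 4 (thin lens f=27): x=45/22 (≈2.0455) theta=-7/33 (≈-0.2121)
z_focus = -x_out/theta_out = -(45/22)/(-7/33) = 135/14 ≈ 9.6429
Rounded to 4 decimal places: z = 9.6429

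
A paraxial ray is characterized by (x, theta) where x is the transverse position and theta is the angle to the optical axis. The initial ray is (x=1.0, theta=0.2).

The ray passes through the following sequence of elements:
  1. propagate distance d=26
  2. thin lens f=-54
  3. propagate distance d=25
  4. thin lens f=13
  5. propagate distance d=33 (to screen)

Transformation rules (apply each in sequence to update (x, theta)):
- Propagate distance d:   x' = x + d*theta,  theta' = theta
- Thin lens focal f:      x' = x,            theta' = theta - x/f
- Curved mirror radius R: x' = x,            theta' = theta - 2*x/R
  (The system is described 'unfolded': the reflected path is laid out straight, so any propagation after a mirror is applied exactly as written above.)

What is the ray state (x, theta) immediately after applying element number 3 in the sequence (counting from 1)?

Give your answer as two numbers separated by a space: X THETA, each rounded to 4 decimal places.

Answer: 14.0704 0.3148

Derivation:
Initial: x=1.0000 theta=0.2000
After 1 (propagate distance d=26): x=6.2000 theta=0.2000
After 2 (thin lens f=-54): x=6.2000 theta=17/54 (≈0.3148)
After 3 (propagate distance d=25): x=3799/270 (≈14.0704) theta=17/54 (≈0.3148)
Rounded to 4 decimal places: x = 14.0704, theta = 0.3148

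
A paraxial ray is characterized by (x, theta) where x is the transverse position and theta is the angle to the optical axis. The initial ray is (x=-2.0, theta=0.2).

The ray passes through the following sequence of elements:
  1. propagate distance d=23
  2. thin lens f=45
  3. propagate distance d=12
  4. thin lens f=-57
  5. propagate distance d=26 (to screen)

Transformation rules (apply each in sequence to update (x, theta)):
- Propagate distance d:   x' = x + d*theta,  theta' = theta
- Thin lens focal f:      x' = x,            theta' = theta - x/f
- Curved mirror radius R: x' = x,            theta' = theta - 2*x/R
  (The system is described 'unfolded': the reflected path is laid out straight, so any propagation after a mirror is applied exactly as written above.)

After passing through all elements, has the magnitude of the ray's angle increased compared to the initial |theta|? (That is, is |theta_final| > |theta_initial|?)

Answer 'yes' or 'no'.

Answer: yes

Derivation:
Initial: x=-2.0000 theta=0.2000
After 1 (propagate distance d=23): x=2.6000 theta=0.2000
After 2 (thin lens f=45): x=2.6000 theta=32/225 (≈0.1422)
After 3 (propagate distance d=12): x=323/75 (≈4.3067) theta=32/225 (≈0.1422)
After 4 (thin lens f=-57): x=323/75 (≈4.3067) theta=49/225 (≈0.2178)
After 5 (propagate distance d=26 (to screen)): x=2243/225 (≈9.9689) theta=49/225 (≈0.2178)
|theta_initial|=0.2000 |theta_final|=49/225 (≈0.2178) -> increased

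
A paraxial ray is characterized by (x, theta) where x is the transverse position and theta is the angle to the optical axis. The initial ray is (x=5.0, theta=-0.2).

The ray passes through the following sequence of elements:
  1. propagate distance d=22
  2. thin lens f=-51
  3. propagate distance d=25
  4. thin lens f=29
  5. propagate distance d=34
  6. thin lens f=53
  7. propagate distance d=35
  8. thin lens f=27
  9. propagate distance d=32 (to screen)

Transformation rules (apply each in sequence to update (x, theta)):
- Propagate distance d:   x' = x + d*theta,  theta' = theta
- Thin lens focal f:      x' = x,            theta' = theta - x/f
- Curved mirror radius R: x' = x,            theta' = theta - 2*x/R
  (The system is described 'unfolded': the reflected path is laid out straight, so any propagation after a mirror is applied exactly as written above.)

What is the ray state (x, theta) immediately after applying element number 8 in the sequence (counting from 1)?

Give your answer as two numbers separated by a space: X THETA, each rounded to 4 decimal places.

Answer: -3.5660 0.1928

Derivation:
Initial: x=5.0000 theta=-0.2000
After 1 (propagate distance d=22): x=0.6000 theta=-0.2000
After 2 (thin lens f=-51): x=0.6000 theta=-16/85 (≈-0.1882)
After 3 (propagate distance d=25): x=-349/85 (≈-4.1059) theta=-16/85 (≈-0.1882)
After 4 (thin lens f=29): x=-349/85 (≈-4.1059) theta=-23/493 (≈-0.0467)
After 5 (propagate distance d=34): x=-14031/2465 (≈-5.6921) theta=-23/493 (≈-0.0467)
After 6 (thin lens f=53): x=-14031/2465 (≈-5.6921) theta=7936/130645 (≈0.0607)
After 7 (propagate distance d=35): x=-465883/130645 (≈-3.5660) theta=7936/130645 (≈0.0607)
After 8 (thin lens f=27): x=-465883/130645 (≈-3.5660) theta=136031/705483 (≈0.1928)
Rounded to 4 decimal places: x = -3.5660, theta = 0.1928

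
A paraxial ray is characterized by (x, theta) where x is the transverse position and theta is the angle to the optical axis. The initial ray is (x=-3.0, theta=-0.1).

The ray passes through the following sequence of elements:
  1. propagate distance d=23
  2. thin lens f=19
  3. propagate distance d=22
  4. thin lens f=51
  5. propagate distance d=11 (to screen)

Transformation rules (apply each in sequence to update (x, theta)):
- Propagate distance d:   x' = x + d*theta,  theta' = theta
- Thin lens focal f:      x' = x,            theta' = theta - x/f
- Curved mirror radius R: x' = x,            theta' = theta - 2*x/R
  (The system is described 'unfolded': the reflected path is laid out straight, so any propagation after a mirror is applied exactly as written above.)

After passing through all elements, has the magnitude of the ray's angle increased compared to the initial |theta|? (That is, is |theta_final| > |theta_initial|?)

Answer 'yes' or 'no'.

Initial: x=-3.0000 theta=-0.1000
After 1 (propagate distance d=23): x=-5.3000 theta=-0.1000
After 2 (thin lens f=19): x=-5.3000 theta=17/95 (≈0.1789)
After 3 (propagate distance d=22): x=-259/190 (≈-1.3632) theta=17/95 (≈0.1789)
After 4 (thin lens f=51): x=-259/190 (≈-1.3632) theta=1993/9690 (≈0.2057)
After 5 (propagate distance d=11 (to screen)): x=4357/4845 (≈0.8993) theta=1993/9690 (≈0.2057)
|theta_initial|=0.1000 |theta_final|=1993/9690 (≈0.2057) -> increased

Answer: yes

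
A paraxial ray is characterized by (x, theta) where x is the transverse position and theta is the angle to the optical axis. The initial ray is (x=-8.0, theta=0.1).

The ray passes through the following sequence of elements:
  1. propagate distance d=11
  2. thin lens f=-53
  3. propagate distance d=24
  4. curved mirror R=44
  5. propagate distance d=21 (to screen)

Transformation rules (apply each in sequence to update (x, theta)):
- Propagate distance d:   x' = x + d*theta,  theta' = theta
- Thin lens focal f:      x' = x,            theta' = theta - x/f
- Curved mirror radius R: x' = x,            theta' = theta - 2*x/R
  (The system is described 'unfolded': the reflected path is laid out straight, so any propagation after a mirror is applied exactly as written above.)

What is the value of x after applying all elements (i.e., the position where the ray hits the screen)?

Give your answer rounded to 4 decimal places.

Initial: x=-8.0000 theta=0.1000
After 1 (propagate distance d=11): x=-6.9000 theta=0.1000
After 2 (thin lens f=-53): x=-6.9000 theta=-8/265 (≈-0.0302)
After 3 (propagate distance d=24): x=-4041/530 (≈-7.6245) theta=-8/265 (≈-0.0302)
After 4 (curved mirror R=44): x=-4041/530 (≈-7.6245) theta=3689/11660 (≈0.3164)
After 5 (propagate distance d=21 (to screen)): x=-11433/11660 (≈-0.9805) theta=3689/11660 (≈0.3164)
Rounded to 4 decimal places: x = -0.9805

Answer: -0.9805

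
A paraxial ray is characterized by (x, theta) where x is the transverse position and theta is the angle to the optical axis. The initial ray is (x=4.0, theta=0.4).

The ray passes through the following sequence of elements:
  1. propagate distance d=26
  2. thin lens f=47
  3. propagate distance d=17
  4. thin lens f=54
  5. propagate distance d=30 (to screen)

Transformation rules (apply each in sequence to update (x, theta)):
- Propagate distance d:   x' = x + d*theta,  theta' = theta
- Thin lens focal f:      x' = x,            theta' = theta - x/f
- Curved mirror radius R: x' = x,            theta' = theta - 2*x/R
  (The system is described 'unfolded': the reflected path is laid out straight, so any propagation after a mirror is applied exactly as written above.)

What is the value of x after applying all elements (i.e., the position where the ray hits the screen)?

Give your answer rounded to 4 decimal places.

Initial: x=4.0000 theta=0.4000
After 1 (propagate distance d=26): x=14.4000 theta=0.4000
After 2 (thin lens f=47): x=14.4000 theta=22/235 (≈0.0936)
After 3 (propagate distance d=17): x=3758/235 (≈15.9915) theta=22/235 (≈0.0936)
After 4 (thin lens f=54): x=3758/235 (≈15.9915) theta=-257/1269 (≈-0.2025)
After 5 (propagate distance d=30 (to screen)): x=20972/2115 (≈9.9158) theta=-257/1269 (≈-0.2025)
Rounded to 4 decimal places: x = 9.9158

Answer: 9.9158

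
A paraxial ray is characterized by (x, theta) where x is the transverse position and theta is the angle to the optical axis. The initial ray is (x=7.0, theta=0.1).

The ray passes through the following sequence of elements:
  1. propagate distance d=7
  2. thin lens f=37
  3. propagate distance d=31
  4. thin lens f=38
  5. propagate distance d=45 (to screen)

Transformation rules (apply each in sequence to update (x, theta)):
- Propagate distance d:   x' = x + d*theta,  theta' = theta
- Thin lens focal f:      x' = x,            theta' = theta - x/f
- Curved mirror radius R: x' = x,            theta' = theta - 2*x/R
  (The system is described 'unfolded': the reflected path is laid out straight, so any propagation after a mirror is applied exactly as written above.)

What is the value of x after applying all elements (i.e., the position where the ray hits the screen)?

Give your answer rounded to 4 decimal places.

Initial: x=7.0000 theta=0.1000
After 1 (propagate distance d=7): x=7.7000 theta=0.1000
After 2 (thin lens f=37): x=7.7000 theta=-4/37 (≈-0.1081)
After 3 (propagate distance d=31): x=1609/370 (≈4.3486) theta=-4/37 (≈-0.1081)
After 4 (thin lens f=38): x=1609/370 (≈4.3486) theta=-3129/14060 (≈-0.2225)
After 5 (propagate distance d=45 (to screen)): x=-79663/14060 (≈-5.6659) theta=-3129/14060 (≈-0.2225)
Rounded to 4 decimal places: x = -5.6659

Answer: -5.6659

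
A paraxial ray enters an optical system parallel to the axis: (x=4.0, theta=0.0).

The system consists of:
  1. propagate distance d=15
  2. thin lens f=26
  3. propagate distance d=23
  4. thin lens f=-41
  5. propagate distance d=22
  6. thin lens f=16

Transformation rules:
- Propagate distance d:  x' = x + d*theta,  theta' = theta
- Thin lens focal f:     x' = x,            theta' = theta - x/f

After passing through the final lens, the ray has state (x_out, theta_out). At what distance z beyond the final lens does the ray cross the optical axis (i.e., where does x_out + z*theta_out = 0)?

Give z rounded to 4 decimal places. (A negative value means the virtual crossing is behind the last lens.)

Answer: 108.6476

Derivation:
Initial: x=4.0000 theta=0.0000
After 1 (propagate distance d=15): x=4.0000 theta=0.0000
After 2 (thin lens f=26): x=4.0000 theta=-2/13 (≈-0.1538)
After 3 (propagate distance d=23): x=6/13 (≈0.4615) theta=-2/13 (≈-0.1538)
After 4 (thin lens f=-41): x=6/13 (≈0.4615) theta=-76/533 (≈-0.1426)
After 5 (propagate distance d=22): x=-1426/533 (≈-2.6754) theta=-76/533 (≈-0.1426)
After 6 (thin lens f=16): x=-1426/533 (≈-2.6754) theta=105/4264 (≈0.0246)
z_focus = -x_out/theta_out = -(-1426/533)/(105/4264) = 11408/105 ≈ 108.6476
Rounded to 4 decimal places: z = 108.6476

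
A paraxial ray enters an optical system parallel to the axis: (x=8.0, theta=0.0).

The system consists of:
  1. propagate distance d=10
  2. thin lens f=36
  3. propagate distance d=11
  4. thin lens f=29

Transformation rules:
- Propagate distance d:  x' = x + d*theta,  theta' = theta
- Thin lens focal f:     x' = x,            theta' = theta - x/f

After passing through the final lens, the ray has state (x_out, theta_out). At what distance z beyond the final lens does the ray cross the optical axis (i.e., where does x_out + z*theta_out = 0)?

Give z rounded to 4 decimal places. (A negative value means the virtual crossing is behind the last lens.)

Answer: 13.4259

Derivation:
Initial: x=8.0000 theta=0.0000
After 1 (propagate distance d=10): x=8.0000 theta=0.0000
After 2 (thin lens f=36): x=8.0000 theta=-2/9 (≈-0.2222)
After 3 (propagate distance d=11): x=50/9 (≈5.5556) theta=-2/9 (≈-0.2222)
After 4 (thin lens f=29): x=50/9 (≈5.5556) theta=-12/29 (≈-0.4138)
z_focus = -x_out/theta_out = -(50/9)/(-12/29) = 725/54 ≈ 13.4259
Rounded to 4 decimal places: z = 13.4259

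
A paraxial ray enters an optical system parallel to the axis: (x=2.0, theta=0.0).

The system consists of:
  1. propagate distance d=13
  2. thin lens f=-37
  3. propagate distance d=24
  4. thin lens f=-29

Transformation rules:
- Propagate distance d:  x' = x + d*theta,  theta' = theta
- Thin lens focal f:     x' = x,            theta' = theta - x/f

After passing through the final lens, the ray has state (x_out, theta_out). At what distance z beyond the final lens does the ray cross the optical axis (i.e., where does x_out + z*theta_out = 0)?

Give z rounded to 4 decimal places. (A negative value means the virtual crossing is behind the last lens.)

Initial: x=2.0000 theta=0.0000
After 1 (propagate distance d=13): x=2.0000 theta=0.0000
After 2 (thin lens f=-37): x=2.0000 theta=2/37 (≈0.0541)
After 3 (propagate distance d=24): x=122/37 (≈3.2973) theta=2/37 (≈0.0541)
After 4 (thin lens f=-29): x=122/37 (≈3.2973) theta=180/1073 (≈0.1678)
z_focus = -x_out/theta_out = -(122/37)/(180/1073) = -1769/90 ≈ -19.6556
Rounded to 4 decimal places: z = -19.6556

Answer: -19.6556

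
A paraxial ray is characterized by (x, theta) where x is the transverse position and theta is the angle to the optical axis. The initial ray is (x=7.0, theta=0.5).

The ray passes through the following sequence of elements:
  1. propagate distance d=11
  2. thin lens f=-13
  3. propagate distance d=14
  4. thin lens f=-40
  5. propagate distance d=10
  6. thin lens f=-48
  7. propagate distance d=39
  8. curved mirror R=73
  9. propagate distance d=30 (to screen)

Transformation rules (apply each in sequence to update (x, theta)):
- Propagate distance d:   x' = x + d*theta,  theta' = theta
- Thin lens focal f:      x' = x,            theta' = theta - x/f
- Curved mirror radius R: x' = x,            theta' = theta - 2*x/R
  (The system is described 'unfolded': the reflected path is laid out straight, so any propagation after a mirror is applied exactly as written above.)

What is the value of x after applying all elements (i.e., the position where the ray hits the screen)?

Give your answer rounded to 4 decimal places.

Initial: x=7.0000 theta=0.5000
After 1 (propagate distance d=11): x=12.5000 theta=0.5000
After 2 (thin lens f=-13): x=12.5000 theta=19/13 (≈1.4615)
After 3 (propagate distance d=14): x=857/26 (≈32.9615) theta=19/13 (≈1.4615)
After 4 (thin lens f=-40): x=857/26 (≈32.9615) theta=2377/1040 (≈2.2856)
After 5 (propagate distance d=10): x=5805/104 (≈55.8173) theta=2377/1040 (≈2.2856)
After 6 (thin lens f=-48): x=5805/104 (≈55.8173) theta=2207/640 (≈3.4484)
After 7 (propagate distance d=39): x=1583349/8320 (≈190.3064) theta=2207/640 (≈3.4484)
After 8 (curved mirror R=73): x=1583349/8320 (≈190.3064) theta=-214451/121472 (≈-1.7654)
After 9 (propagate distance d=30 (to screen)): x=6416679/46720 (≈137.3433) theta=-214451/121472 (≈-1.7654)
Rounded to 4 decimal places: x = 137.3433

Answer: 137.3433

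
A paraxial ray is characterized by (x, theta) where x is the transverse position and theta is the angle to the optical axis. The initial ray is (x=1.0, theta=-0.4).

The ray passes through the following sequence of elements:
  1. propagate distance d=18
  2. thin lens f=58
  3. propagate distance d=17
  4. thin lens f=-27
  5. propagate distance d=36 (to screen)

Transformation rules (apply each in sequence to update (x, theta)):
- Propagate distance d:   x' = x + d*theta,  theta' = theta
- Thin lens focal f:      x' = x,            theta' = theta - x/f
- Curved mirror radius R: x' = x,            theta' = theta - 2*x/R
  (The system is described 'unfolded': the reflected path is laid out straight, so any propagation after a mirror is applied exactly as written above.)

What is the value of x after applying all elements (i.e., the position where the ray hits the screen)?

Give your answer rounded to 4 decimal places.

Answer: -36.6448

Derivation:
Initial: x=1.0000 theta=-0.4000
After 1 (propagate distance d=18): x=-6.2000 theta=-0.4000
After 2 (thin lens f=58): x=-6.2000 theta=-17/58 (≈-0.2931)
After 3 (propagate distance d=17): x=-3243/290 (≈-11.1828) theta=-17/58 (≈-0.2931)
After 4 (thin lens f=-27): x=-3243/290 (≈-11.1828) theta=-923/1305 (≈-0.7073)
After 5 (propagate distance d=36 (to screen)): x=-10627/290 (≈-36.6448) theta=-923/1305 (≈-0.7073)
Rounded to 4 decimal places: x = -36.6448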